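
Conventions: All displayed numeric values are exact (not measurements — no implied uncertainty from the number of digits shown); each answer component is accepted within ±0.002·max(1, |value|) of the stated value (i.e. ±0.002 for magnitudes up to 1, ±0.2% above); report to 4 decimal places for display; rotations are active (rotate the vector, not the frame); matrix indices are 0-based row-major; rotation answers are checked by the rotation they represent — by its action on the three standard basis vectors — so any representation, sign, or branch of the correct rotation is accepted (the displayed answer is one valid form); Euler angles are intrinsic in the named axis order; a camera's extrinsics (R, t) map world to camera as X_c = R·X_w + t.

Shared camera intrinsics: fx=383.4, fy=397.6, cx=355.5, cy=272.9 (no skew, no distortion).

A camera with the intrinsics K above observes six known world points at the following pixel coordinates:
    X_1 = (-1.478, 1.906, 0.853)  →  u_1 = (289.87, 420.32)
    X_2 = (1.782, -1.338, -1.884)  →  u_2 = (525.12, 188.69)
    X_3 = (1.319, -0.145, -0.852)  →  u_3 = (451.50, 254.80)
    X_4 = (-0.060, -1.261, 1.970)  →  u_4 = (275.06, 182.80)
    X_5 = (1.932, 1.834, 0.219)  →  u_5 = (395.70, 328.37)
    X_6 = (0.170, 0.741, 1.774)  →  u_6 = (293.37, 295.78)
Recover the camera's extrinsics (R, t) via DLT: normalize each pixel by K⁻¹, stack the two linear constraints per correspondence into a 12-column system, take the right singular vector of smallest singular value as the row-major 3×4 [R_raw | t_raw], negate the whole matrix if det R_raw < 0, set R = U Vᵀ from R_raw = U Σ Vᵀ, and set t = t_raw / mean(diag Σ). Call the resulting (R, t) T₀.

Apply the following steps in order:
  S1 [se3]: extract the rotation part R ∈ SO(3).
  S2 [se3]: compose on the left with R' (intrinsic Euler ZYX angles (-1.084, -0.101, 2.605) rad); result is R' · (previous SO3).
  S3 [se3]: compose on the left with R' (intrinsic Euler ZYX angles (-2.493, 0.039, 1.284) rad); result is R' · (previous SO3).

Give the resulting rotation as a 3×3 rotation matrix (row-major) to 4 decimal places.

rotation (matrix) = ((0.4003, 0.5456, 0.7362), (-0.5520, 0.7849, -0.2815), (-0.7314, -0.2937, 0.6154))

source (pnp_recover): camera pose = R=[0.3796 -0.0471 -0.9239; -0.2903 0.9422 -0.1673; 0.8784 0.3318 0.3440], t=(0.4499, 0.0599, 6.1493)
after S1 (rot_of_se3): [0.3796 -0.0471 -0.9239; -0.2903 0.9422 -0.1673; 0.8784 0.3318 0.3440]
after S2 (compose_so3): [0.0429 -0.8968 -0.4404; -0.5076 -0.3992 0.7635; -0.8605 0.1908 -0.4724]
after S3 (compose_so3): [0.4003 0.5456 0.7362; -0.5520 0.7849 -0.2815; -0.7314 -0.2937 0.6154]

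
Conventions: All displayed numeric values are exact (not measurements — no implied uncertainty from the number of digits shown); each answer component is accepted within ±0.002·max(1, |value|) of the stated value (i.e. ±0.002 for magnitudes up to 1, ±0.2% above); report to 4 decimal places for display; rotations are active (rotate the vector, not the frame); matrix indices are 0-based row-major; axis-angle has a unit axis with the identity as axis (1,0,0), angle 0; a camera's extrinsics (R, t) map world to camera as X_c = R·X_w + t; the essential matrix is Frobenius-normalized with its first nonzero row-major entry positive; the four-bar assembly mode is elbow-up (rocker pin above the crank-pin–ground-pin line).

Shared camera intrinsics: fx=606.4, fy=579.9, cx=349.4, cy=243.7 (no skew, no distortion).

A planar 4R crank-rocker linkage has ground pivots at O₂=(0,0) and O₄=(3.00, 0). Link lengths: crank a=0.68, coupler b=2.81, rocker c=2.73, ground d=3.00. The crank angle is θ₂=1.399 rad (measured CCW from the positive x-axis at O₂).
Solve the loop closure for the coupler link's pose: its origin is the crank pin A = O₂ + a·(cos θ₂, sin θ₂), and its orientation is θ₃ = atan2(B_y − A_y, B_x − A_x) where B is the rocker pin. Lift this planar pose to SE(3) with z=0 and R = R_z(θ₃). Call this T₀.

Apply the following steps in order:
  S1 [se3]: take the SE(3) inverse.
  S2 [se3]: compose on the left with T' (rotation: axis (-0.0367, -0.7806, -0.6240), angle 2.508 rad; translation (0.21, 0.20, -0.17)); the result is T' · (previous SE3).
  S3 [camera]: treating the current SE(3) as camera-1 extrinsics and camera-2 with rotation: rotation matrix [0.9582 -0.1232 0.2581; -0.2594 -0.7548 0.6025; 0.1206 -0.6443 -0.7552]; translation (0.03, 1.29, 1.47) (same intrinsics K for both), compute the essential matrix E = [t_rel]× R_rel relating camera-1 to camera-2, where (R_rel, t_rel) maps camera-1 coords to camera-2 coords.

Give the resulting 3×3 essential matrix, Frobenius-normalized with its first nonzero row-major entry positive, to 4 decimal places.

matrix = [0.0064 -0.6247 0.3003; -0.6296 -0.0128 -0.1464; 0.2842 0.1440 -0.0000]

source (fourbar_fk): coupler pose = R=[0.7276 -0.6860 0.0000; 0.6860 0.7276 0.0000; 0.0000 0.0000 1.0000], t=(0.1162, 0.6700, 0.0000)
after S1 (invert_se3): R=[0.7276 0.6860 0.0000; -0.6860 0.7276 0.0000; 0.0000 0.0000 1.0000], t=(-0.5442, -0.4077, 0.0000)
after S2 (compose_se3): R=[-0.8735 -0.2449 -0.4207; -0.4331 -0.0037 0.9013; -0.2223 0.9696 -0.1028], t=(0.4756, 0.2528, -0.7938)
after S3 (essential): [0.0064 -0.6247 0.3003; -0.6296 -0.0128 -0.1464; 0.2842 0.1440 -0.0000]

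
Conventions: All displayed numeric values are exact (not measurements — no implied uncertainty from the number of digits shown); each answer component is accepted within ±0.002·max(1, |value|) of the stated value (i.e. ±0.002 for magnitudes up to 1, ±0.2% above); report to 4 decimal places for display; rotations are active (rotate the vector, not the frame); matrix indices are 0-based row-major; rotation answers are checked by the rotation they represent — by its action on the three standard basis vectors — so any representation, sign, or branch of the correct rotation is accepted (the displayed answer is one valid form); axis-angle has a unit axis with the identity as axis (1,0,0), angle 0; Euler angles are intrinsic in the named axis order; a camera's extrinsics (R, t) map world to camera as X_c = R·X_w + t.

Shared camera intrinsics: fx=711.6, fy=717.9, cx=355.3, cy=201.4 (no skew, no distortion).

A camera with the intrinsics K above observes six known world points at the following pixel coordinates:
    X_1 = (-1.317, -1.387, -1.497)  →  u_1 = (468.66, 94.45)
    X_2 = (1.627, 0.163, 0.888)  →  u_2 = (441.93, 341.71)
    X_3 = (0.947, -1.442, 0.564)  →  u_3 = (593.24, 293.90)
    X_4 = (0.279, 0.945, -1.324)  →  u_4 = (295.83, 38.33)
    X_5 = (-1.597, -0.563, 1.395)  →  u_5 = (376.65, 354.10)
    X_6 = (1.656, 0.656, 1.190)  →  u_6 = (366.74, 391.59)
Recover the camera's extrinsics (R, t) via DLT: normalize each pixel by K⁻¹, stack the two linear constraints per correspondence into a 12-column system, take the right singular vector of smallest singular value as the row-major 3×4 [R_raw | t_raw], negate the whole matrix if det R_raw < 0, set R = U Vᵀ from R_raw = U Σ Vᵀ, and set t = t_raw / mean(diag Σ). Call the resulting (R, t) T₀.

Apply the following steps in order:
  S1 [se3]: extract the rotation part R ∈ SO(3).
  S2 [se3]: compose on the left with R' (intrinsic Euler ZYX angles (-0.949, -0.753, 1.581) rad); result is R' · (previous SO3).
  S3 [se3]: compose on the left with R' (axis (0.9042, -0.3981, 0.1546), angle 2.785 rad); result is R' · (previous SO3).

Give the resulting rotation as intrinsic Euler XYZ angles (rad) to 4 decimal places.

rotation (euler_xyz) = (2.5113, -0.6643, 1.0961)

source (pnp_recover): camera pose = R=[0.3025 -0.9514 -0.0574; -0.0630 -0.0801 0.9948; -0.9511 -0.2973 -0.0842], t=(0.2600, 0.1101, 6.1596)
after S1 (rot_of_se3): [0.3025 -0.9514 -0.0574; -0.0630 -0.0801 0.9948; -0.9511 -0.2973 -0.0842]
after S2 (compose_so3): [0.9233 -0.1313 -0.3608; 0.3453 0.6951 0.6306; 0.1680 -0.7068 0.6872]
after S3 (compose_so3): [0.3599 -0.7003 -0.6165; -0.8846 -0.0461 -0.4641; 0.2966 0.7124 -0.6361]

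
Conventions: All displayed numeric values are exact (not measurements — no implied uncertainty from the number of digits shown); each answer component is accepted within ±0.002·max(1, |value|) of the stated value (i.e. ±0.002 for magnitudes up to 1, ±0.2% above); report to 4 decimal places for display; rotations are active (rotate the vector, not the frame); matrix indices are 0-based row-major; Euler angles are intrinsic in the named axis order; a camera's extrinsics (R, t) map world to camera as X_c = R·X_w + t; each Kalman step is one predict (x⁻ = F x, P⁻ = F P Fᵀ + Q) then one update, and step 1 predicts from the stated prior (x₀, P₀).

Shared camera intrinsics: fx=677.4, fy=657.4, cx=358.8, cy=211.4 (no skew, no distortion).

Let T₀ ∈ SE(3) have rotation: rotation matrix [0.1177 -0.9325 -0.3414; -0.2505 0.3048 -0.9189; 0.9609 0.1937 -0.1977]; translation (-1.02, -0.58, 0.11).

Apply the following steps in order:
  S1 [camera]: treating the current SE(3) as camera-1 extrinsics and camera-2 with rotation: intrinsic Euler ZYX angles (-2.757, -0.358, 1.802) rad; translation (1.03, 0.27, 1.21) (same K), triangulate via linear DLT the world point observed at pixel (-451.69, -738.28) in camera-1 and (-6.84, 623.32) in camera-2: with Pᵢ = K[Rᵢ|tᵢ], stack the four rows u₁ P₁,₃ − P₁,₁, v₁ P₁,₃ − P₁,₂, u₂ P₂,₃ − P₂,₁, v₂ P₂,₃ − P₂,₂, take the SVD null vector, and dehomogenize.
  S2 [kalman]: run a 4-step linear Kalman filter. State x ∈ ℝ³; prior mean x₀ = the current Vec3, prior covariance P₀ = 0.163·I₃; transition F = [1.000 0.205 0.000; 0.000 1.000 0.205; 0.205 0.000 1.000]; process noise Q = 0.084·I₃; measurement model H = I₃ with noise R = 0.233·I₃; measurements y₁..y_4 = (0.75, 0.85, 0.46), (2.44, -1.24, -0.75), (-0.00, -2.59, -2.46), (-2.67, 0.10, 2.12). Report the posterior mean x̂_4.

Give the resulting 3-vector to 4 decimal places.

result = (-0.8028, -0.8142, 0.4917)

after S1 (triangulate): (1.7922, 0.6184, 1.6433)
after S2 (kf_track): (-0.8028, -0.8142, 0.4917)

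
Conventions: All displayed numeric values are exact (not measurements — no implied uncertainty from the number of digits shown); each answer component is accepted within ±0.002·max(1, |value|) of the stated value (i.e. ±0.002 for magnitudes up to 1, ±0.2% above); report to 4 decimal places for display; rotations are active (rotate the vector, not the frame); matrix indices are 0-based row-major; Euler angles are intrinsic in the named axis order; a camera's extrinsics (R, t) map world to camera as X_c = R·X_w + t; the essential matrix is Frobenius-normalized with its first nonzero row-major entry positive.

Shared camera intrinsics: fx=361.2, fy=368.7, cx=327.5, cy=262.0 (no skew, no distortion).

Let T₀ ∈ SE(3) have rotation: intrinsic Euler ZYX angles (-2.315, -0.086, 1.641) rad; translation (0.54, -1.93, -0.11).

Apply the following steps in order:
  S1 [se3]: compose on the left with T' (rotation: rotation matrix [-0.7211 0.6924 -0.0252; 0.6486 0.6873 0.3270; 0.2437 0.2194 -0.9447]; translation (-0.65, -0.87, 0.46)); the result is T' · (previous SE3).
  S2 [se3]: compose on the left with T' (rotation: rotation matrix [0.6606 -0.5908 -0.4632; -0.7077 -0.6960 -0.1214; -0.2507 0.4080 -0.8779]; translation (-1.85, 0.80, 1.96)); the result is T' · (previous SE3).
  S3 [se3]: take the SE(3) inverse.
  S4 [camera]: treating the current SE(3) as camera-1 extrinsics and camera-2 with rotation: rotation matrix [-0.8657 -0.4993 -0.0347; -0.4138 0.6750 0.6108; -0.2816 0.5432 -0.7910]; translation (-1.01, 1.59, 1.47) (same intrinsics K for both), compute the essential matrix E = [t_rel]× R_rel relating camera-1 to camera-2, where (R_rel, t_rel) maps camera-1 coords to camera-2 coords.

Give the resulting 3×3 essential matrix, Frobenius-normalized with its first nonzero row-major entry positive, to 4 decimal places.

matrix = [0.0656 -0.6943 0.0782; -0.2817 -0.1163 -0.0980; 0.5947 0.0428 0.2225]

after S1 (compose_se3): R=[-0.0230 0.0469 0.9986; -0.9134 0.4051 -0.0400; -0.4064 -0.9131 0.0335], t=(-2.3730, -1.8823, 0.2720)
after S2 (compose_se3): R=[0.7127 0.2145 0.6678; 0.7014 -0.2043 -0.6829; -0.0101 0.9551 -0.2961], t=(-2.4314, 3.7564, 1.5481)
after S3 (invert_se3): R=[0.7127 0.7014 -0.0101; 0.2145 -0.2043 0.9551; 0.6678 -0.6829 -0.2961], t=(-0.8860, -0.1896, 4.6473)
after S4 (essential): [0.0656 -0.6943 0.0782; -0.2817 -0.1163 -0.0980; 0.5947 0.0428 0.2225]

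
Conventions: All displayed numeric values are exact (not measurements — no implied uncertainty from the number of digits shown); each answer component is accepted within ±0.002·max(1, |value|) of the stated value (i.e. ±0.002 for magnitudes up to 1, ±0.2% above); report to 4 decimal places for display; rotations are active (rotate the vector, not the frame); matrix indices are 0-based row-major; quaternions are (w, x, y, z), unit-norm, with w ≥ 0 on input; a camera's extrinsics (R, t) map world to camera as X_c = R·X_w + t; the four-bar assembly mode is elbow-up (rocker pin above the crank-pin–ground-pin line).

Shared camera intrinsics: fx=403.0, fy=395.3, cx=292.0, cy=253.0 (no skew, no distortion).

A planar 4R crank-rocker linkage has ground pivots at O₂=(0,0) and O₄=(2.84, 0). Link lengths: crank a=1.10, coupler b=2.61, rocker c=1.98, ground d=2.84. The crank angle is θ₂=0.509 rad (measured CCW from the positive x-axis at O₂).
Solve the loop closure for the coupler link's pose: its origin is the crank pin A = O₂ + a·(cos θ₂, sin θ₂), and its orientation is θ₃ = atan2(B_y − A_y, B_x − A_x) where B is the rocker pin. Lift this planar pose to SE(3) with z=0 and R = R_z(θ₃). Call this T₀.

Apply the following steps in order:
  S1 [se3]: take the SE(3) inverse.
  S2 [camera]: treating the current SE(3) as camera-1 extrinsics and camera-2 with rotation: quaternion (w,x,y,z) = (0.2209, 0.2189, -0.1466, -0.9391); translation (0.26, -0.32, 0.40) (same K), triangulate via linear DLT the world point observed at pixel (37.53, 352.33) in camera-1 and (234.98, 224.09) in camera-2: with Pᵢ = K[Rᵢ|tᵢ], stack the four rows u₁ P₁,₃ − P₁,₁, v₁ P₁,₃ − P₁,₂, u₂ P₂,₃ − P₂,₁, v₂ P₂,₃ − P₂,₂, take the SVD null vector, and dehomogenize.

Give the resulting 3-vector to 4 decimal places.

result = (-0.2226, 0.3008, 1.7750)

source (fourbar_fk): coupler pose = R=[0.8392 -0.5438 0.0000; 0.5438 0.8392 0.0000; 0.0000 0.0000 1.0000], t=(0.9606, 0.5360, 0.0000)
after S1 (invert_se3): R=[0.8392 0.5438 0.0000; -0.5438 0.8392 0.0000; 0.0000 0.0000 1.0000], t=(-1.0976, 0.0725, 0.0000)
after S2 (triangulate): (-0.2226, 0.3008, 1.7750)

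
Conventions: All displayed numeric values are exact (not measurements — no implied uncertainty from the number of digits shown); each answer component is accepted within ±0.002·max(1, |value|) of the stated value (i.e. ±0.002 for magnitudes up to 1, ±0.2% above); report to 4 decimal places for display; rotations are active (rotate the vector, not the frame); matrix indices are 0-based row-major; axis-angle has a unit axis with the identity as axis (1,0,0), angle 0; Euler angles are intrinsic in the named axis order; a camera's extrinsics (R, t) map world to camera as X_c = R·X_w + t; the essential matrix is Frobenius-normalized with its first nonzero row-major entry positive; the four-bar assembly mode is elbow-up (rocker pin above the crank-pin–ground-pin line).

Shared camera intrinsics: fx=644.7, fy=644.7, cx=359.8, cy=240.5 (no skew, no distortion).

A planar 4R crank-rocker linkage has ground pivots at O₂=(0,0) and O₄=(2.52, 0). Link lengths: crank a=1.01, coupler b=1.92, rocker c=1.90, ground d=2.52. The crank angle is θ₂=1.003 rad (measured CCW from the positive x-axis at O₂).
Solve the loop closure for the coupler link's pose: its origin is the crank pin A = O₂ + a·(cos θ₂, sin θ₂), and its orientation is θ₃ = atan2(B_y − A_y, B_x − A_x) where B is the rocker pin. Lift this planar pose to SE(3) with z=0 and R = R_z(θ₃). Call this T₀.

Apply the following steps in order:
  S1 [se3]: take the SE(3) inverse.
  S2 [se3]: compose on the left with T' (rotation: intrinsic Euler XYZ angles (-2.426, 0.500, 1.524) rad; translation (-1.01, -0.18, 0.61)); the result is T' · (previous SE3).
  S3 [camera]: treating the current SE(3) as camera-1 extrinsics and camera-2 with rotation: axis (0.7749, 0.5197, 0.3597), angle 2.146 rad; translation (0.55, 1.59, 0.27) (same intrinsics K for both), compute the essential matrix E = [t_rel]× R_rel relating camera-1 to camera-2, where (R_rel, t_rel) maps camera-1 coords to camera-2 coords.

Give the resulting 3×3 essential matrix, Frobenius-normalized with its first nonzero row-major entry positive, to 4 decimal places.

source (fourbar_fk): coupler pose = R=[0.8484 -0.5294 0.0000; 0.5294 0.8484 0.0000; 0.0000 0.0000 1.0000], t=(0.5432, 0.8515, 0.0000)
after S1 (invert_se3): R=[0.8484 0.5294 0.0000; -0.5294 0.8484 0.0000; 0.0000 0.0000 1.0000], t=(-0.9116, -0.4349, 0.0000)
after S2 (compose_se3): R=[0.4989 -0.7220 0.4794; -0.7997 -0.1702 0.5758; -0.3341 -0.6706 -0.6623], t=(-0.6662, 0.3993, 1.3625)
after S3 (essential): [0.4736 0.0973 0.2087; -0.4340 -0.1796 -0.1035; 0.0158 0.5081 -0.4826]

matrix = [0.4736 0.0973 0.2087; -0.4340 -0.1796 -0.1035; 0.0158 0.5081 -0.4826]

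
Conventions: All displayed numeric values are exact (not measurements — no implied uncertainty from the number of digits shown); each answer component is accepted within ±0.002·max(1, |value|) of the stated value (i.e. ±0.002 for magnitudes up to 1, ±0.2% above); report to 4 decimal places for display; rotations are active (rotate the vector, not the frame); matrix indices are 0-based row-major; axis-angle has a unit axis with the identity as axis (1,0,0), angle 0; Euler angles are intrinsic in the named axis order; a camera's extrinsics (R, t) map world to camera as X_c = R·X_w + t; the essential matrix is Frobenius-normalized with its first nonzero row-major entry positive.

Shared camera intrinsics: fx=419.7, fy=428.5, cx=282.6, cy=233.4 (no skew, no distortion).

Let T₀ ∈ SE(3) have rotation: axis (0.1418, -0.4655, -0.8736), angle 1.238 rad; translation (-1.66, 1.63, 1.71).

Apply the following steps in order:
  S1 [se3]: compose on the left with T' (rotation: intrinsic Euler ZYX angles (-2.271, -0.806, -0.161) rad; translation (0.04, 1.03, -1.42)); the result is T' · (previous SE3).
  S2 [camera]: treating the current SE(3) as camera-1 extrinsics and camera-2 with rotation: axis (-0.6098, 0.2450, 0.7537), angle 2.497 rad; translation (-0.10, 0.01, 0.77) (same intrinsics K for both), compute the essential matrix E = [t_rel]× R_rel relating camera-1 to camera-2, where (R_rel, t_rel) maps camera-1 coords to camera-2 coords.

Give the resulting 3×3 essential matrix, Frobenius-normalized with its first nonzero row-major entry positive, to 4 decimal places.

matrix = [0.3207 -0.5705 -0.2397; -0.1269 -0.0652 -0.3199; 0.3526 -0.0847 0.5099]

after S1 (compose_se3): R=[-0.5364 0.2101 0.8174; 0.6076 -0.5761 0.5468; 0.5858 0.7899 0.1813], t=(2.8839, 1.4827, -1.6300)
after S2 (essential): [0.3207 -0.5705 -0.2397; -0.1269 -0.0652 -0.3199; 0.3526 -0.0847 0.5099]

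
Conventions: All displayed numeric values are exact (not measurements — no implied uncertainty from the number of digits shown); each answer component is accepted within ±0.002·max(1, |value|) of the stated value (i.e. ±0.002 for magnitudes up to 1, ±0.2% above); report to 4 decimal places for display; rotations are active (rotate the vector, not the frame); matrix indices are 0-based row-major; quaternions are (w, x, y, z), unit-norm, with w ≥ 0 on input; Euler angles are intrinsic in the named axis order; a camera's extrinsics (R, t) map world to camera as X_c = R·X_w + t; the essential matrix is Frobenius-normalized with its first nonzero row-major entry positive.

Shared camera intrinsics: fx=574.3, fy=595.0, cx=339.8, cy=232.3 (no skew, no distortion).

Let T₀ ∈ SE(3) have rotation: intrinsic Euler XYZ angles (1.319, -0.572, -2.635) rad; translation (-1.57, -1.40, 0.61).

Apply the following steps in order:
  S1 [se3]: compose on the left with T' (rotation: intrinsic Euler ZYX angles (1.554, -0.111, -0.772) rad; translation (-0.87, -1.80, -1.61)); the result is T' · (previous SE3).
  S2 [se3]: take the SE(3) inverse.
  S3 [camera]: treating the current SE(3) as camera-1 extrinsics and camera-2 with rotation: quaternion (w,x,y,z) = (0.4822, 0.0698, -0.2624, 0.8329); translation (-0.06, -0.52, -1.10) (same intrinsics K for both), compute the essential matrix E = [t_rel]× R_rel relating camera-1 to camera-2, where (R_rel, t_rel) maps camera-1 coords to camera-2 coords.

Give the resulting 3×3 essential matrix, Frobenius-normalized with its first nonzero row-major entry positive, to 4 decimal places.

after S1 (compose_se3): R=[0.1571 0.8905 0.4269; -0.6607 0.4161 -0.6248; -0.7340 -0.1839 0.6538], t=(-0.3213, -3.5264, -0.3789)
after S2 (invert_se3): R=[0.1571 -0.6607 -0.7340; 0.8905 0.4161 -0.1839; 0.4269 -0.6248 0.6538], t=(-2.5575, 1.6838, -1.8184)
after S3 (essential): [0.0192 -0.0350 -0.1833; -0.1908 -0.0286 0.6560; -0.4102 -0.5588 -0.1294]

matrix = [0.0192 -0.0350 -0.1833; -0.1908 -0.0286 0.6560; -0.4102 -0.5588 -0.1294]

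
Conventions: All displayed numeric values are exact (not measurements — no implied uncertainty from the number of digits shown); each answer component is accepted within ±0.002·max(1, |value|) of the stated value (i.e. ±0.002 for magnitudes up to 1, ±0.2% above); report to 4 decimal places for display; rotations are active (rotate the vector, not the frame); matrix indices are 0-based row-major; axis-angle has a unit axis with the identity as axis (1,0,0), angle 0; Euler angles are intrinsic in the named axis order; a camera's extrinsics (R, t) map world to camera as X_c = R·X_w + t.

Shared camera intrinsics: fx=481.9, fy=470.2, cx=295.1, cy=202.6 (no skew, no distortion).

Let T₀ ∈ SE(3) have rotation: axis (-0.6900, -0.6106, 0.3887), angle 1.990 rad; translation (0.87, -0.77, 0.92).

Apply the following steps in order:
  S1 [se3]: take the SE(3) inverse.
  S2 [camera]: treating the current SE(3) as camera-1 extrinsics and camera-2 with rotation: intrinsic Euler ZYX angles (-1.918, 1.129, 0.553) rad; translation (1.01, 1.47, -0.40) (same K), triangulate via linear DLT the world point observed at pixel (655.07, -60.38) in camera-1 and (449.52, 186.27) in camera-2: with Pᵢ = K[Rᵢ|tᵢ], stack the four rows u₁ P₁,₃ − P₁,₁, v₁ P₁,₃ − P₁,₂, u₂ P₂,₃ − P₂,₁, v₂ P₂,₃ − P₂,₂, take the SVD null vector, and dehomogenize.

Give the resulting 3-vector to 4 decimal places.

result = (-0.9183, 1.1554, 1.9037)

after S1 (invert_se3): R=[0.2628 0.9478 0.1804; 0.2378 0.1175 -0.9642; -0.9351 0.2963 -0.1945], t=(0.3352, 0.7707, 1.2206)
after S2 (triangulate): (-0.9183, 1.1554, 1.9037)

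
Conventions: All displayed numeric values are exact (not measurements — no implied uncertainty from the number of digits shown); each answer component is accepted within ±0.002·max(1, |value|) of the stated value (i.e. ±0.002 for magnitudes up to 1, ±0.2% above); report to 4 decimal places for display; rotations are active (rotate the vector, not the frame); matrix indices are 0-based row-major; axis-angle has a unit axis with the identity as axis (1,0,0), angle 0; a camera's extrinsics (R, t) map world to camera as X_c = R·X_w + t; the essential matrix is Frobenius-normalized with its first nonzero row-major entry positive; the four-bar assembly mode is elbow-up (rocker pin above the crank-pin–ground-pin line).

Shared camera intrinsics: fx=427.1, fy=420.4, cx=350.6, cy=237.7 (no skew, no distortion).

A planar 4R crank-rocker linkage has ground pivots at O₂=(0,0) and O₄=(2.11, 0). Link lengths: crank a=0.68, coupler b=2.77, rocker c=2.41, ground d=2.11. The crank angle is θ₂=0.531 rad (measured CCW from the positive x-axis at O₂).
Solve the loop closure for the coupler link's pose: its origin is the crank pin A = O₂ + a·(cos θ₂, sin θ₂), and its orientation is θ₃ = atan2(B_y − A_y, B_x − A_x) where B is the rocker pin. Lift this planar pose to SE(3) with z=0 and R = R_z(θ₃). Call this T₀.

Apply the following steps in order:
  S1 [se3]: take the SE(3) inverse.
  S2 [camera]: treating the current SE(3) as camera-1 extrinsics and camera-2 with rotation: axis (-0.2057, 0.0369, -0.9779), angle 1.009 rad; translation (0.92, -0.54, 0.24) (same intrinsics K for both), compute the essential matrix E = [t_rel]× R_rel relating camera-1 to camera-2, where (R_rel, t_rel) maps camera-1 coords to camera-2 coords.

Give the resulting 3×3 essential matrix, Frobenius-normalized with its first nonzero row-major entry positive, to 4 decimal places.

matrix = [0.0477 -0.0231 -0.3458; 0.1436 0.1206 -0.5913; 0.2287 0.6490 0.1391]

source (fourbar_fk): coupler pose = R=[0.6764 -0.7365 0.0000; 0.7365 0.6764 0.0000; 0.0000 0.0000 1.0000], t=(0.5864, 0.3443, 0.0000)
after S1 (invert_se3): R=[0.6764 0.7365 0.0000; -0.7365 0.6764 -0.0000; 0.0000 0.0000 1.0000], t=(-0.6503, 0.1989, 0.0000)
after S2 (essential): [0.0477 -0.0231 -0.3458; 0.1436 0.1206 -0.5913; 0.2287 0.6490 0.1391]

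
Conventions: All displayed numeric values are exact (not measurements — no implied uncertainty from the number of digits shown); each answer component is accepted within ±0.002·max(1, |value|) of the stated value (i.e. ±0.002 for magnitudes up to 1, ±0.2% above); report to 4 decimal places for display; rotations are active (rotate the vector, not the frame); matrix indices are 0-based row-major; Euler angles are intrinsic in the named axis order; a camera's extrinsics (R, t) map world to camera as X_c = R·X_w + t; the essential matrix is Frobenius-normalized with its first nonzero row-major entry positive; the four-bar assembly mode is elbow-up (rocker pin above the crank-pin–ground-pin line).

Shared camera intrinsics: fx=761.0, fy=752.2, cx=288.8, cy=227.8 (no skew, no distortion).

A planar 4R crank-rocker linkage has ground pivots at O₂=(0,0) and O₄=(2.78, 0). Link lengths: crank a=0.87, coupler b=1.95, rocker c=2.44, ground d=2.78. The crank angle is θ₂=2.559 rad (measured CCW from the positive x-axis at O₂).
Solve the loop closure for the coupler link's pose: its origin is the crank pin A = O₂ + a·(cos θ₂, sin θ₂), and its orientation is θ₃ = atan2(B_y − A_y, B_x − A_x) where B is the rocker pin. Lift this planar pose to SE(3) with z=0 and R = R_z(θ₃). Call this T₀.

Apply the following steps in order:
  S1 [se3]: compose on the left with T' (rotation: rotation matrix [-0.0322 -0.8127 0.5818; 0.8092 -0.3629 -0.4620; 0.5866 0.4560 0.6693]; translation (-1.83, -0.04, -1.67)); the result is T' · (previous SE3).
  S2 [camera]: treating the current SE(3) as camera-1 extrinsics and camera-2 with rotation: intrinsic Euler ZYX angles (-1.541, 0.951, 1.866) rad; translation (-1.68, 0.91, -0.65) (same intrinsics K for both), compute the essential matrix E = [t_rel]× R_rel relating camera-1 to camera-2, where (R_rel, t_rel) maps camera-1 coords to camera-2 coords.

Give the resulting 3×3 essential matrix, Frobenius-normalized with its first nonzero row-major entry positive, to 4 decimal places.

source (fourbar_fk): coupler pose = R=[0.8339 -0.5519 0.0000; 0.5519 0.8339 0.0000; 0.0000 0.0000 1.0000], t=(-0.7265, 0.4787, 0.0000)
after S1 (compose_se3): R=[-0.4754 -0.6599 0.5818; 0.4745 -0.7492 -0.4620; 0.7408 0.0565 0.6693], t=(-2.1956, -0.8016, -1.8779)
after S2 (essential): [0.3295 -0.1744 -0.3758; 0.1163 -0.5947 -0.0687; -0.2894 -0.3362 0.3888]

matrix = [0.3295 -0.1744 -0.3758; 0.1163 -0.5947 -0.0687; -0.2894 -0.3362 0.3888]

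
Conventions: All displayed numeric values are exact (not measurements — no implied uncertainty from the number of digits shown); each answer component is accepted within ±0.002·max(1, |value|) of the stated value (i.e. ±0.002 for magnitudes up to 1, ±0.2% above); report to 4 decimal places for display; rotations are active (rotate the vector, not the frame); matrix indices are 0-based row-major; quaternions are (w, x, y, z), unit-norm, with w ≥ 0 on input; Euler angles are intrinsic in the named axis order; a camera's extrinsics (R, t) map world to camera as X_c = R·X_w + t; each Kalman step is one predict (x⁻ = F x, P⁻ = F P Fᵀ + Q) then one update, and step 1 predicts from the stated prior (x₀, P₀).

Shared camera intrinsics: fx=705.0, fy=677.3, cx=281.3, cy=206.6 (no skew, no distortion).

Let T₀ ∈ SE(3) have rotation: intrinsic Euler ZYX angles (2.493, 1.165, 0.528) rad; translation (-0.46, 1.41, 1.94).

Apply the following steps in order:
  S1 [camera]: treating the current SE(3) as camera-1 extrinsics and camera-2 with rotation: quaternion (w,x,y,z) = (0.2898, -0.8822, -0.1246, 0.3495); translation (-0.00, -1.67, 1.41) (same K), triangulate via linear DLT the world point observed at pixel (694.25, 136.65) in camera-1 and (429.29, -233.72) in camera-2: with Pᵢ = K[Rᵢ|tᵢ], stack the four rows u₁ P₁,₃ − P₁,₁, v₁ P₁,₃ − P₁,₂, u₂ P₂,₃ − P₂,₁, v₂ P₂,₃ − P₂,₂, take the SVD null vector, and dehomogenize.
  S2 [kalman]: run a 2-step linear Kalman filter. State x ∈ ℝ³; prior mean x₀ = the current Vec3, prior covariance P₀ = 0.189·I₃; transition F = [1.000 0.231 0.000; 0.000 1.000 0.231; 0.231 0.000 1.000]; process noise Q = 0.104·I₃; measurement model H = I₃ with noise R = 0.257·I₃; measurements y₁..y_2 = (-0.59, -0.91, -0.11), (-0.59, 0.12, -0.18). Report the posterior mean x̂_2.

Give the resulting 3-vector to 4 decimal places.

after S1 (triangulate): (-0.8309, -0.7498, -1.9453)
after S2 (kf_track): (-0.6697, -0.5003, -0.6300)

result = (-0.6697, -0.5003, -0.6300)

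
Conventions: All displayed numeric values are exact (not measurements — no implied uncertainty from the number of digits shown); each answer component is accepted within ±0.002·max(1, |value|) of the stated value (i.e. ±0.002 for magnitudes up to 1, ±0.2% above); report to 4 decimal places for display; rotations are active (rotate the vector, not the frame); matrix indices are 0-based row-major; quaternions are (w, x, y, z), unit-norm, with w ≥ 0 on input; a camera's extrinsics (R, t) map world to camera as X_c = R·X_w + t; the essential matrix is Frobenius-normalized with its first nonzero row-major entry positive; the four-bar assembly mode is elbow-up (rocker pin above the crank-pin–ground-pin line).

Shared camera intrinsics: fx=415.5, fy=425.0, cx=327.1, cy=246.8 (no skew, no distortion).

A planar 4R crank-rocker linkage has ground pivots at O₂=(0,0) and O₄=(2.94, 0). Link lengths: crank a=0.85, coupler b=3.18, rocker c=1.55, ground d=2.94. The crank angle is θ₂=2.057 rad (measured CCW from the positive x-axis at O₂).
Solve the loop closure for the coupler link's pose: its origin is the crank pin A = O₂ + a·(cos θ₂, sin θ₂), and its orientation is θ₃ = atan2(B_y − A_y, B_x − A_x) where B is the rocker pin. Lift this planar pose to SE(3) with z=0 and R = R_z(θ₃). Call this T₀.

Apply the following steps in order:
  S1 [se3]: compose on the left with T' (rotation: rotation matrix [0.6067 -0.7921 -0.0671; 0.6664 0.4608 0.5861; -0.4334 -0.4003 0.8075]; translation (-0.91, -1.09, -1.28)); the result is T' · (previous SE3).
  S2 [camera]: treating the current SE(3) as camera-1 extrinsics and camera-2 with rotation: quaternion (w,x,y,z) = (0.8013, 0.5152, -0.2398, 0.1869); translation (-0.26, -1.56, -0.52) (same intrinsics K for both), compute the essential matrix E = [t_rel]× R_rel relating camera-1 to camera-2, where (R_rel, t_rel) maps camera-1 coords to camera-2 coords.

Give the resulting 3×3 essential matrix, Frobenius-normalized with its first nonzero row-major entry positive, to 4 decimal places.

matrix = [0.2744 -0.6276 0.0212; -0.0383 -0.1994 0.0994; 0.5103 0.1684 -0.4365]

source (fourbar_fk): coupler pose = R=[0.9696 -0.2445 0.0000; 0.2445 0.9696 0.0000; 0.0000 0.0000 1.0000], t=(-0.3972, 0.7515, 0.0000)
after S1 (compose_se3): R=[0.3946 -0.9164 -0.0671; 0.7589 0.2839 0.5861; -0.5181 -0.2822 0.8074], t=(-1.7462, -1.0084, -1.4087)
after S2 (essential): [0.2744 -0.6276 0.0212; -0.0383 -0.1994 0.0994; 0.5103 0.1684 -0.4365]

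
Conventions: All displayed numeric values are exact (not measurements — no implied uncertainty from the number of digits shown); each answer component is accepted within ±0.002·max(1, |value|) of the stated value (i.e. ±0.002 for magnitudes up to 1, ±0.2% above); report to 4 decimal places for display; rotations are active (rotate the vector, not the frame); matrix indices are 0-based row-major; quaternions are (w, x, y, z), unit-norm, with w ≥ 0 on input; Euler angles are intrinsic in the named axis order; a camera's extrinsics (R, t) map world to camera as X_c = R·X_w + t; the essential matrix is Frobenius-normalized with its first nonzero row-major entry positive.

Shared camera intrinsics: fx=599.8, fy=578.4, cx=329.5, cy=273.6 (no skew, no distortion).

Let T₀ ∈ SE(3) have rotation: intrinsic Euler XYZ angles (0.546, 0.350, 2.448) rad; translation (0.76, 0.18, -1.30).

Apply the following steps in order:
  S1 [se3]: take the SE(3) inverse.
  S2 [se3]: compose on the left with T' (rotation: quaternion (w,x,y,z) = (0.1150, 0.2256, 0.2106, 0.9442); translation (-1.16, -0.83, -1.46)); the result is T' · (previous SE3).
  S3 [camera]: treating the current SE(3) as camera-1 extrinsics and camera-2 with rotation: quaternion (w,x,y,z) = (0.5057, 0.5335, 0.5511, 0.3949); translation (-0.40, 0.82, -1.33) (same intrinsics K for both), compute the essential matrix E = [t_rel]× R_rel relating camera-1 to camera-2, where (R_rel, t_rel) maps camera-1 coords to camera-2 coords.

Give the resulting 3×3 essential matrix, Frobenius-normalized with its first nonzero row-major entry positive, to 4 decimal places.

matrix = [0.0938 0.4414 -0.5435; 0.0312 -0.3672 -0.3217; 0.0267 -0.4118 -0.3022]

after S1 (invert_se3): R=[-0.7223 0.4094 0.5573; -0.6005 -0.7710 -0.2120; 0.3429 -0.4878 0.8028], t=(1.1998, 0.3197, 0.8708)
after S2 (compose_se3): R=[0.8657 -0.4942 -0.0790; 0.4245 0.6413 0.6392; -0.2652 -0.5869 0.7650], t=(-1.8318, -0.4371, -0.1583)
after S3 (essential): [0.0938 0.4414 -0.5435; 0.0312 -0.3672 -0.3217; 0.0267 -0.4118 -0.3022]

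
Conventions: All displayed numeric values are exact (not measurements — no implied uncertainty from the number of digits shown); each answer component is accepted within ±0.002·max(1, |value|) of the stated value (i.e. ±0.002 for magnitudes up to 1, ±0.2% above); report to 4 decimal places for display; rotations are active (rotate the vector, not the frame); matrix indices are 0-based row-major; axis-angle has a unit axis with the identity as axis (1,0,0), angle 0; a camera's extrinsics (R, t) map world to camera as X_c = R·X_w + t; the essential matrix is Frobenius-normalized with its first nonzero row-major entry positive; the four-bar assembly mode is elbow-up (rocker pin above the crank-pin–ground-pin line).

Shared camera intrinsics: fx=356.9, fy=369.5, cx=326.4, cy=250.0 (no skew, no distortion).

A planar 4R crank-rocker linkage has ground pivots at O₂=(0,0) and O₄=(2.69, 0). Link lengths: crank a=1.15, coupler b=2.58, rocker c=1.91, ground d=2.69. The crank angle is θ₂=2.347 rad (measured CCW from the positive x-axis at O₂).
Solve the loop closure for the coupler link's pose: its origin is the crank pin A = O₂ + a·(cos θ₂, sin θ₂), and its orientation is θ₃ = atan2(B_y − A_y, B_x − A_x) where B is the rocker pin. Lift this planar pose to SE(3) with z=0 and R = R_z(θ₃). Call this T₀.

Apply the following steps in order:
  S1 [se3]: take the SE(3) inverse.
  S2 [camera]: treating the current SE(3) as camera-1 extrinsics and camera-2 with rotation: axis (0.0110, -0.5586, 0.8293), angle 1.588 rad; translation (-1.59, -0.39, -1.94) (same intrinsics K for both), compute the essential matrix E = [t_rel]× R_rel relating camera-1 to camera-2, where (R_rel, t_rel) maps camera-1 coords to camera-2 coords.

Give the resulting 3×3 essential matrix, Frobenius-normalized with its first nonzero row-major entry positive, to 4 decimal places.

source (fourbar_fk): coupler pose = R=[0.9528 -0.3035 0.0000; 0.3035 0.9528 0.0000; 0.0000 0.0000 1.0000], t=(-0.8057, 0.8206, 0.0000)
after S1 (invert_se3): R=[0.9528 0.3035 0.0000; -0.3035 0.9528 0.0000; 0.0000 0.0000 1.0000], t=(0.5186, -1.0264, 0.0000)
after S2 (essential): [0.4056 0.1144 -0.3639; 0.3192 0.1567 0.5911; -0.4234 -0.1387 0.1248]

matrix = [0.4056 0.1144 -0.3639; 0.3192 0.1567 0.5911; -0.4234 -0.1387 0.1248]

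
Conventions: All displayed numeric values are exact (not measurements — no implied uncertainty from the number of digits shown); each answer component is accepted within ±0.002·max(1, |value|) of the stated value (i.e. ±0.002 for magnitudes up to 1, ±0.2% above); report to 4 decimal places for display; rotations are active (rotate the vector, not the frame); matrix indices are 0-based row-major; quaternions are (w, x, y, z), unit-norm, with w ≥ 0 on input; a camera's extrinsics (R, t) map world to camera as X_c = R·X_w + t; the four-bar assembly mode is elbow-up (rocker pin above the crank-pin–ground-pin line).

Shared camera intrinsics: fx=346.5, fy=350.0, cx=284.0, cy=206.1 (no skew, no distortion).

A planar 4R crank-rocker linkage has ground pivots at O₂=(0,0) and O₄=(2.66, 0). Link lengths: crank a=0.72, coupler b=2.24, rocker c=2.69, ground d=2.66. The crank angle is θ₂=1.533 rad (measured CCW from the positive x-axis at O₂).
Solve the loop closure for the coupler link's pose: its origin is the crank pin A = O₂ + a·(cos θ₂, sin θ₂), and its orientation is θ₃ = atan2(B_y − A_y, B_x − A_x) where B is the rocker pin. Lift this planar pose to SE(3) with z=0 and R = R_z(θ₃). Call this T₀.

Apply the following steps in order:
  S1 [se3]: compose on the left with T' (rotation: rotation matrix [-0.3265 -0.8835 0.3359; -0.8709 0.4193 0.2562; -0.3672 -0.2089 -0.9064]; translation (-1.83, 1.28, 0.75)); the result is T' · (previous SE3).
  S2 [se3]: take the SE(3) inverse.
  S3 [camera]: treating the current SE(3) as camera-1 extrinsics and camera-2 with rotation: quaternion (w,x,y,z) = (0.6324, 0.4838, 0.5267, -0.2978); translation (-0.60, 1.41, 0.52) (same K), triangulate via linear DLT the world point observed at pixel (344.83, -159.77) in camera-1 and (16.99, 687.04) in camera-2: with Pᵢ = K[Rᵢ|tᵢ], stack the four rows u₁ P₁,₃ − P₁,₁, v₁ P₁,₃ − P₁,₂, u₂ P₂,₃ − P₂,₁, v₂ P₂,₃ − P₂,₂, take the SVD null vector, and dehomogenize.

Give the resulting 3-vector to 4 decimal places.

result = (-1.4623, 0.0792, -1.5890)

source (fourbar_fk): coupler pose = R=[0.6509 -0.7591 0.0000; 0.7591 0.6509 0.0000; 0.0000 0.0000 1.0000], t=(0.0272, 0.7195, 0.0000)
after S1 (compose_se3): R=[-0.8832 -0.3272 0.3359; -0.2486 0.9341 0.2562; -0.3976 0.1428 -0.9064], t=(-2.4745, 1.5580, 0.5897)
after S2 (invert_se3): R=[-0.8832 -0.2486 -0.3976; -0.3272 0.9341 0.1428; 0.3359 0.2562 -0.9064], t=(-1.5638, -2.3492, 0.9665)
after S3 (triangulate): (-1.4623, 0.0792, -1.5890)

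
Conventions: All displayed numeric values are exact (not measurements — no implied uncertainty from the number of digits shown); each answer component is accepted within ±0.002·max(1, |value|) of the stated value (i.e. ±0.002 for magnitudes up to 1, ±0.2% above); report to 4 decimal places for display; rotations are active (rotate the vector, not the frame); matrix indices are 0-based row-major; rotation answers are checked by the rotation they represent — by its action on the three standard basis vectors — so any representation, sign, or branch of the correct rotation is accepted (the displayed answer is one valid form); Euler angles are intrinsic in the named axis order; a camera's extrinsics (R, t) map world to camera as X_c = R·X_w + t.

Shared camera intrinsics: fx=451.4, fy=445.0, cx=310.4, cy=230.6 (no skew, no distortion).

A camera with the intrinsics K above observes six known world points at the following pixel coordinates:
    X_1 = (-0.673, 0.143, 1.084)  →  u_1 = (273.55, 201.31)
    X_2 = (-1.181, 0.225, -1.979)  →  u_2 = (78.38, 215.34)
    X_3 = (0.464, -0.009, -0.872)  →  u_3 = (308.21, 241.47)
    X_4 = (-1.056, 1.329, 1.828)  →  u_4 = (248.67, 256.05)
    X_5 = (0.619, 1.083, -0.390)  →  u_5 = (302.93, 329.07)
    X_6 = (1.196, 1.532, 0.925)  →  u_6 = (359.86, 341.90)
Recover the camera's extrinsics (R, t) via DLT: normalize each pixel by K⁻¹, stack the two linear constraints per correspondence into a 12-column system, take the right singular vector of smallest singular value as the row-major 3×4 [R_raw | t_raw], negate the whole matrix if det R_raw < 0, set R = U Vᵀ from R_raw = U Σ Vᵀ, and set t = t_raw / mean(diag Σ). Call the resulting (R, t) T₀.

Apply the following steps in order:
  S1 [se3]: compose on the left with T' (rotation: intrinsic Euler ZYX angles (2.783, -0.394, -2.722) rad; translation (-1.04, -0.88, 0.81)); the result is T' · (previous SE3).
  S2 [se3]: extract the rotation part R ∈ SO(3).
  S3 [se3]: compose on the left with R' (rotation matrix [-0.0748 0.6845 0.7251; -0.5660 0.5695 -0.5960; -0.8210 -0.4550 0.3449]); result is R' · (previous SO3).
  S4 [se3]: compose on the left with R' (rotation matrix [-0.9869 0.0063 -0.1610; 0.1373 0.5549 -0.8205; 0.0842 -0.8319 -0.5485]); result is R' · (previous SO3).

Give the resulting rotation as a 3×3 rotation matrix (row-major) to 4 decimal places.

source (pnp_recover): camera pose = R=[0.9043 -0.3131 0.2902; 0.3621 0.9226 -0.1329; -0.2261 0.2253 0.9477], t=(-0.1900, -0.1700, 5.2612)
after S1 (compose_se3): R=[-0.6123 0.3252 -0.7207; 0.6811 0.6799 -0.2718; 0.4016 -0.6572 -0.6378], t=(-3.3847, -2.4560, -3.6356)
after S2 (rot_of_se3): [-0.6123 0.3252 -0.7207; 0.6811 0.6799 -0.2718; 0.4016 -0.6572 -0.6378]
after S3 (compose_so3): [0.8032 -0.0355 -0.5946; 0.4951 0.5949 0.6332; 0.3313 -0.8030 0.4954]
after S4 (compose_so3): [-0.8430 0.1680 0.5111; 0.1132 0.9841 -0.1368; -0.5259 -0.0574 -0.8486]

rotation (matrix) = ((-0.8430, 0.1680, 0.5111), (0.1132, 0.9841, -0.1368), (-0.5259, -0.0574, -0.8486))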